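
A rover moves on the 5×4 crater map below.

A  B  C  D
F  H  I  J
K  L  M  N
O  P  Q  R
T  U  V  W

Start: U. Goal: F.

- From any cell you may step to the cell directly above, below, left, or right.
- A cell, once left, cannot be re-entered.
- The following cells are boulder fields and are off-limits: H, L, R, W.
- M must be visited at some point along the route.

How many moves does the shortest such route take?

8

Any route passes through M somewhere between U and F. Summing Manhattan distances along the two legs (U → M → F) gives a lower bound of 3 + 3 = 6 moves.
That bound ignores the blocked cells. Measuring each leg by the fewest moves that actually steer around them (U→M: 3; M→F: 5) raises the lower bound to 8.
A route of 8 moves exists: U → P → Q → M → I → C → B → A → F.
Since 8 matches that lower bound, it is optimal.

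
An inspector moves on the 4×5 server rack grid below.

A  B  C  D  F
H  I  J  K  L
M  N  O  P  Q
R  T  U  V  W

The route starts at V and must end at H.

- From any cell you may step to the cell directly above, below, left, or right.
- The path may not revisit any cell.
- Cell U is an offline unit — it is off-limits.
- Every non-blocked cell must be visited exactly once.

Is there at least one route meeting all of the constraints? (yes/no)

no

Colour the cells like a checkerboard: each orthogonal step flips colour, so a Hamiltonian route alternates colours. Here there are 10 cells of one colour and 9 of the other, with start on the opposite colour to the goal — the counts and endpoints can't be arranged into an alternating sequence of length 19, so no Hamiltonian route exists.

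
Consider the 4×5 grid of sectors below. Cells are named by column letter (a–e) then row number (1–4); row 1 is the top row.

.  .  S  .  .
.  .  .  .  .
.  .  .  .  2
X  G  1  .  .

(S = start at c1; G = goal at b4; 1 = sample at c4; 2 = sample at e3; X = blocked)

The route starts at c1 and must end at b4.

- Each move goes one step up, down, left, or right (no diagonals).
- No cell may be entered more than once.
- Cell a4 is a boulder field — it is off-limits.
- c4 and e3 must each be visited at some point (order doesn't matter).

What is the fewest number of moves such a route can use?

8

Any route passes through c4 and e3 in some order between c1 and b4. Summing Manhattan distances along each leg and taking the cheapest ordering (c1 → e3 → c4 → b4) gives a lower bound of 4 + 3 + 1 = 8 moves.
A route of 8 moves achieves this: c1 → c2 → c3 → d3 → e3 → e4 → d4 → c4 → b4.
Since 8 matches the lower bound, it is optimal.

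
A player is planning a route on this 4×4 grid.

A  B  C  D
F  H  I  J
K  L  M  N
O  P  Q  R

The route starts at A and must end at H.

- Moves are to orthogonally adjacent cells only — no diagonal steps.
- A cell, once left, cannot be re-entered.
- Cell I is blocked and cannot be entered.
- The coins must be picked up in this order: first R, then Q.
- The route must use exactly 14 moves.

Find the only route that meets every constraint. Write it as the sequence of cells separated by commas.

A, B, C, D, J, N, R, Q, M, L, P, O, K, F, H

The waypoints must appear in the order R, Q, with no cell reused.
Route from A: 3× right (reaching D), 3× down (reaching R), left to Q, up to M, left to L, down to P, left to O, 2× up (reaching F), right to H — 14 moves in all.
Check: order respected (R at step 6, Q at step 7); 14 moves as required.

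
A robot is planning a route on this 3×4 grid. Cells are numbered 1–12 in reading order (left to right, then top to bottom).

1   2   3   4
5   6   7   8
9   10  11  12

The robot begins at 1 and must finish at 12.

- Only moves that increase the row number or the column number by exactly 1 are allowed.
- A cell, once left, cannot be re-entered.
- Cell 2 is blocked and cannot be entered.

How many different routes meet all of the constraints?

A right/down-only route from 1 to 12 makes exactly 2 down-moves and 3 right-moves in some order.
With no other constraints that would be C(5,2) = 10 routes.
Subtract routes through each blocked cell (inclusion–exclusion for overlaps): − through 2: 6 → 4.
That gives 4 routes.

4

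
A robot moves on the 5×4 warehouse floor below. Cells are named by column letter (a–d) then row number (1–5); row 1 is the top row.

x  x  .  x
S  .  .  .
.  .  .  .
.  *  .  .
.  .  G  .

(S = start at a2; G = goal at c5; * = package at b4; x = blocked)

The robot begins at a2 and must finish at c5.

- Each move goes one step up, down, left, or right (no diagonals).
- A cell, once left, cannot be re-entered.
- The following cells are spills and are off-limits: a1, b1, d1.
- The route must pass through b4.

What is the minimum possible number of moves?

5

Any route passes through b4 somewhere between a2 and c5. Summing Manhattan distances along the two legs (a2 → b4 → c5) gives a lower bound of 3 + 2 = 5 moves.
A route of 5 moves achieves this: a2 → a3 → a4 → b4 → b5 → c5.
Since 5 matches the lower bound, it is optimal.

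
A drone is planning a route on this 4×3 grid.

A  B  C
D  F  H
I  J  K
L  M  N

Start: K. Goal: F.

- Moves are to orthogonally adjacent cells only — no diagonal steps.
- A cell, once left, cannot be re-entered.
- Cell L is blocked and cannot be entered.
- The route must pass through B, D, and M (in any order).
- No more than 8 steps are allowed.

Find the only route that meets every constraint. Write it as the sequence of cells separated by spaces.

K N M J I D A B F

The 8-move cap with required stops at B, D, M leaves no slack for detours.
Route from K: down 1 to N, left 1 to M, up 1 to J, left 1 to I, up 2 to A, right 1 to B, down 1 to F — 8 moves in all.
Check: all required cells visited; 8 ≤ 8 moves.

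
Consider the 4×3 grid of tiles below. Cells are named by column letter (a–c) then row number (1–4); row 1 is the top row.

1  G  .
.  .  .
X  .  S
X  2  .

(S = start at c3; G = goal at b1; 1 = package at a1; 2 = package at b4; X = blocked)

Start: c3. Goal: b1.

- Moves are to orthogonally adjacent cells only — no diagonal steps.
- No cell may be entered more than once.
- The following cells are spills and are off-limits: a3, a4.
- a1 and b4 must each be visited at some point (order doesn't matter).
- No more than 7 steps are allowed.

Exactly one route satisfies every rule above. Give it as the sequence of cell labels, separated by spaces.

c3 c4 b4 b3 b2 a2 a1 b1

The budget equals the shortest possible length, so every move has to be on a shortest route through the required cells.
Route from c3: down to c4, left to b4, 2× up (reaching b2), left to a2, up to a1, right to b1 — 7 moves in all.
Check: all required cells visited; 7 ≤ 7 moves.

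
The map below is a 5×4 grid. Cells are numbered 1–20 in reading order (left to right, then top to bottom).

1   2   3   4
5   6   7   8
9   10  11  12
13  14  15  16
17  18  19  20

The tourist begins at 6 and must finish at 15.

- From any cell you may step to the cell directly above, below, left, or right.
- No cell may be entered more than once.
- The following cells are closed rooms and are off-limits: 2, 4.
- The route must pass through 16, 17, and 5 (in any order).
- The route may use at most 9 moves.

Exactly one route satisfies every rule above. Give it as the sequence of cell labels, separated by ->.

6 -> 5 -> 9 -> 13 -> 17 -> 18 -> 19 -> 20 -> 16 -> 15

The 9-move cap with required stops at 16, 17, 5 leaves no slack for detours.
Route from 6: left 1 to 5, down 3 to 17, right 3 to 20, up 1 to 16, left 1 to 15 — 9 moves in all.
Check: all required cells visited; 9 ≤ 9 moves.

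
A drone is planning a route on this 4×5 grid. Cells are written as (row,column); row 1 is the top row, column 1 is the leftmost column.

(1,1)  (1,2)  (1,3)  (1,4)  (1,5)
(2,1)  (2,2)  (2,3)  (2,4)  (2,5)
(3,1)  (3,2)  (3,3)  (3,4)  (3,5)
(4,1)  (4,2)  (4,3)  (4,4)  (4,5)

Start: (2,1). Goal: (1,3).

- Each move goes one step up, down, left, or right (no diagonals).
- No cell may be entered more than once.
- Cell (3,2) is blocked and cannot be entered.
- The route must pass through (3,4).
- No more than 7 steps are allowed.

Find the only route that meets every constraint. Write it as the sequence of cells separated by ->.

The 7-move cap with required stops at (3,4) leaves no slack for detours.
Route from (2,1): right 2 to (2,3), down 1 to (3,3), right 1 to (3,4), up 2 to (1,4), left 1 to (1,3) — 7 moves in all.
Check: all required cells visited; 7 ≤ 7 moves.

(2,1) -> (2,2) -> (2,3) -> (3,3) -> (3,4) -> (2,4) -> (1,4) -> (1,3)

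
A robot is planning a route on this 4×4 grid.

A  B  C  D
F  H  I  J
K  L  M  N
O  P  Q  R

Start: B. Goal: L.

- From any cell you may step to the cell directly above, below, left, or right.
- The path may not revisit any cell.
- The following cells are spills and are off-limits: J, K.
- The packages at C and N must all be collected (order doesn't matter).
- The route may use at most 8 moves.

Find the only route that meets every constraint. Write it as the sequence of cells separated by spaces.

B C I M N R Q P L

Any route must reach C and N and still end at L within 8 moves, so the order of the required stops is forced.
Route from B: right 1 to C, down 2 to M, right 1 to N, down 1 to R, left 2 to P, up 1 to L — 8 moves in all.
Check: all required cells visited; 8 ≤ 8 moves.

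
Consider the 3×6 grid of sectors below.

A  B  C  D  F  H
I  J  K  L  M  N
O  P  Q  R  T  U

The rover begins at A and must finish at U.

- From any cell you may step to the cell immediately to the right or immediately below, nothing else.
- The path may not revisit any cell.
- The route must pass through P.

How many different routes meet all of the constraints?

A right/down-only route from A to U makes exactly 2 down-moves and 5 right-moves in some order.
With no other constraints that would be C(7,2) = 21 routes.
Split at P and multiply the segment counts: A→P: 3; P→U: 1; product = 3.
That gives 3 routes.

3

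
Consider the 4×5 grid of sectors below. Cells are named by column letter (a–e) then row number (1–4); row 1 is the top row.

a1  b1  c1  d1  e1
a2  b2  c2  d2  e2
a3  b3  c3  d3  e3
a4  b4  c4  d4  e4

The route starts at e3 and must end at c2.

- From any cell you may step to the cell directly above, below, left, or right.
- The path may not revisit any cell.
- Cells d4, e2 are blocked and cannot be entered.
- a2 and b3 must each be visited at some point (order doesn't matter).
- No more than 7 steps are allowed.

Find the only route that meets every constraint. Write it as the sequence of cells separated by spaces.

The 7-move cap with required stops at a2, b3 leaves no slack for detours.
Route from e3: 4× left (reaching a3), up to a2, 2× right (reaching c2) — 7 moves in all.
Check: all required cells visited; 7 ≤ 7 moves.

e3 d3 c3 b3 a3 a2 b2 c2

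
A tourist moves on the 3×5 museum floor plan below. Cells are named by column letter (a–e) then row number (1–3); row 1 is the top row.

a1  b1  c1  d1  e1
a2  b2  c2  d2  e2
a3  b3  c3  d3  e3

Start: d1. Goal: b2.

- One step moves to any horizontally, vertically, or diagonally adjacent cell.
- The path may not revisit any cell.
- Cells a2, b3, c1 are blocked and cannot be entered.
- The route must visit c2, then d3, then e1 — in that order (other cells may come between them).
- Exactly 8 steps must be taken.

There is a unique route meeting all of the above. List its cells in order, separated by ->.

d1 -> c2 -> d3 -> e3 -> e2 -> e1 -> d2 -> c3 -> b2

The waypoints must appear in the order c2, d3, e1, with no cell reused.
Route from d1: down-left to c2, down-right to d3, right to e3, 2× up (reaching e1), 2× down-left (reaching c3), up-left to b2 — 8 moves in all.
Check: order respected (c2 at step 1, d3 at step 2, e1 at step 5); 8 moves as required.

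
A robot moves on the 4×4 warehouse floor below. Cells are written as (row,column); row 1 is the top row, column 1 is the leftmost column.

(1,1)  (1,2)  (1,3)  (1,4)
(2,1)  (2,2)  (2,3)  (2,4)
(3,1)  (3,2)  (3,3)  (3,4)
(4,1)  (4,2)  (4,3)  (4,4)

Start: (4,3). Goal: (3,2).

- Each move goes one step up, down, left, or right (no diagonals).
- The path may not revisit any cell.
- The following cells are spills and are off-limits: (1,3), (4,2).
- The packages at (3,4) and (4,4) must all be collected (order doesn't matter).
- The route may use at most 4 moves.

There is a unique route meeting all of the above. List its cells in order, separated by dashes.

Any route must reach (3,4) and (4,4) and still end at (3,2) within 4 moves, so the order of the required stops is forced.
Route from (4,3): right 1 to (4,4), up 1 to (3,4), left 2 to (3,2) — 4 moves in all.
Check: all required cells visited; 4 ≤ 4 moves.

(4,3) - (4,4) - (3,4) - (3,3) - (3,2)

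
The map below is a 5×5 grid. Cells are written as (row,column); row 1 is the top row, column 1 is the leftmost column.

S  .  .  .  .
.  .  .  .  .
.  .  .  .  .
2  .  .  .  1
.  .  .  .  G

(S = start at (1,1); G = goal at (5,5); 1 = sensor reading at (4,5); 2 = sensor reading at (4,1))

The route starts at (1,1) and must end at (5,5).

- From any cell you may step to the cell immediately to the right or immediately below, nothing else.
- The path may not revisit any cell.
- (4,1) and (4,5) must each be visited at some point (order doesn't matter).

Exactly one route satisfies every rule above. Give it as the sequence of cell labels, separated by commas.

Moves only go right or down, so the column and row indices never decrease.
Route from (1,1): down 3 to (4,1), right 4 to (4,5), down 1 to (5,5) — 8 moves in all.
Check: all required cells visited.

(1,1), (2,1), (3,1), (4,1), (4,2), (4,3), (4,4), (4,5), (5,5)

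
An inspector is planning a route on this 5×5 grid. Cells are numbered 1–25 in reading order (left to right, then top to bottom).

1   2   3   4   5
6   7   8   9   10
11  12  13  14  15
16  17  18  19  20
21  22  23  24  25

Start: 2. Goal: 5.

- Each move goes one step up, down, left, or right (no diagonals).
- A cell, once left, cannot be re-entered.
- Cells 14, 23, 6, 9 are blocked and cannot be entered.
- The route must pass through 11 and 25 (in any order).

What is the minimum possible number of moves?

13

Any route passes through 11 and 25 in some order between 2 and 5. Summing Manhattan distances along each leg and taking the cheapest ordering (2 → 11 → 25 → 5) gives a lower bound of 3 + 6 + 4 = 13 moves.
A route of 13 moves achieves this: 2 → 7 → 12 → 11 → 16 → 17 → 18 → 19 → 24 → 25 → 20 → 15 → 10 → 5.
Since 13 matches the lower bound, it is optimal.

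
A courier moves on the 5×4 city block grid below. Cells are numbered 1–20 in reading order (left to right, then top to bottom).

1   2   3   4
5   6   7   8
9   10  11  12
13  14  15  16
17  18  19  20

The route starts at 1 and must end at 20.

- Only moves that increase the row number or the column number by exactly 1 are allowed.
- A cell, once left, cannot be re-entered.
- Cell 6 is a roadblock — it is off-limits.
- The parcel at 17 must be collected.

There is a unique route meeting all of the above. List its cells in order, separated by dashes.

1 - 5 - 9 - 13 - 17 - 18 - 19 - 20

Moves only go right or down, so the column and row indices never decrease.
Route from 1: 4× down (reaching 17), 3× right (reaching 20) — 7 moves in all.
Check: all required cells visited.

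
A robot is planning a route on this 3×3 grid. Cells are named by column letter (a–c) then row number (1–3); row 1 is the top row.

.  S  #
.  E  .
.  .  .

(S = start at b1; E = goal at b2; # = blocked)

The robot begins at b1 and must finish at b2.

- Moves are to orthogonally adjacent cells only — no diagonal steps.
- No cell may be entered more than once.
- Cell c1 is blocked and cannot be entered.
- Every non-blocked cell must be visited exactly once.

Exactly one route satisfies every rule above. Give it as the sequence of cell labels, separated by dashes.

b1 - a1 - a2 - a3 - b3 - c3 - c2 - b2

Need to visit all 8 open cells exactly once, starting at b1 and ending at b2.
Route from b1: left 1 to a1, down 2 to a3, right 2 to c3, up 1 to c2, left 1 to b2 — 7 moves in all.
Check: all 8 open cells covered.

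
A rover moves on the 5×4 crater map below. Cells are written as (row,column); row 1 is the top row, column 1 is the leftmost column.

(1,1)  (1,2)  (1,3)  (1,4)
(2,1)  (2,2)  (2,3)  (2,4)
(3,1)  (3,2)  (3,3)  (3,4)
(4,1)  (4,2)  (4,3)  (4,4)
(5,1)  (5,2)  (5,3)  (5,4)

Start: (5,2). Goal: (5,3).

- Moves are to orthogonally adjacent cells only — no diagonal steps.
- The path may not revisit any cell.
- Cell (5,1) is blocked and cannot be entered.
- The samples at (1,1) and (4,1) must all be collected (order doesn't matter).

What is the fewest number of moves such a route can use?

Any route passes through (1,1) and (4,1) in some order between (5,2) and (5,3). Summing Manhattan distances along each leg and taking the cheapest ordering ((5,2) → (1,1) → (4,1) → (5,3)) gives a lower bound of 5 + 3 + 3 = 11 moves.
A route of 11 moves achieves this: (5,2) → (4,2) → (4,1) → (3,1) → (2,1) → (1,1) → (1,2) → (2,2) → (3,2) → (3,3) → (4,3) → (5,3).
Since 11 matches the lower bound, it is optimal.

11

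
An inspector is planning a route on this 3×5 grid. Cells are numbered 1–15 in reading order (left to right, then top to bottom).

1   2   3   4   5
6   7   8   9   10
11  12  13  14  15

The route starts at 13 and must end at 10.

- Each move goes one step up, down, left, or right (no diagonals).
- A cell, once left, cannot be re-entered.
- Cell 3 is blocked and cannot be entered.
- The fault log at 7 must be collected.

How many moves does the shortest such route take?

Any route passes through 7 somewhere between 13 and 10. Summing Manhattan distances along the two legs (13 → 7 → 10) gives a lower bound of 2 + 3 = 5 moves.
A route of 5 moves achieves this: 13 → 12 → 7 → 8 → 9 → 10.
Since 5 matches the lower bound, it is optimal.

5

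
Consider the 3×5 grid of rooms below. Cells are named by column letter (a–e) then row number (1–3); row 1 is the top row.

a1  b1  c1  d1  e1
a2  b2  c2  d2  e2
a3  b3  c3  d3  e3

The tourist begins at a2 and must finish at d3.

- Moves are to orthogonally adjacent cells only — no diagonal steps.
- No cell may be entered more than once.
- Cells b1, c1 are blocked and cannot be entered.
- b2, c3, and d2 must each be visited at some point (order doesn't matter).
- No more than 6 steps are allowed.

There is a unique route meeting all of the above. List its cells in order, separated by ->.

Any route must reach b2, c3, and d2 and still end at d3 within 6 moves, so the order of the required stops is forced.
Route from a2: right to b2, down to b3, right to c3, up to c2, right to d2, down to d3 — 6 moves in all.
Check: all required cells visited; 6 ≤ 6 moves.

a2 -> b2 -> b3 -> c3 -> c2 -> d2 -> d3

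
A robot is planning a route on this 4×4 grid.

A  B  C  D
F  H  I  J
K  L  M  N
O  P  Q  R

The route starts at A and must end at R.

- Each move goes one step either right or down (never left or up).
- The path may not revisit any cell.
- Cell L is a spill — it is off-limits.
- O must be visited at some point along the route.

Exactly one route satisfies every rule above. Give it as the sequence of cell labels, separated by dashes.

A - F - K - O - P - Q - R

Moves only go right or down, so the column and row indices never decrease.
Route from A: down 3 to O, right 3 to R — 6 moves in all.
Check: all required cells visited.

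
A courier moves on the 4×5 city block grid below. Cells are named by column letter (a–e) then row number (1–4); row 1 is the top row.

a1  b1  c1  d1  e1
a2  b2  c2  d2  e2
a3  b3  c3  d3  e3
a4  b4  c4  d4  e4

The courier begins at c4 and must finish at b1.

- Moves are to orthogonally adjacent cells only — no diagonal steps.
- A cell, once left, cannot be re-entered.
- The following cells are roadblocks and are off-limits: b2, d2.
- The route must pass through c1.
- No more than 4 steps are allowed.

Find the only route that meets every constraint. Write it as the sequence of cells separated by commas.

c4, c3, c2, c1, b1

Any route must reach c1 and still end at b1 within 4 moves, so the order of the required stops is forced.
Route from c4: 3× up (reaching c1), left to b1 — 4 moves in all.
Check: all required cells visited; 4 ≤ 4 moves.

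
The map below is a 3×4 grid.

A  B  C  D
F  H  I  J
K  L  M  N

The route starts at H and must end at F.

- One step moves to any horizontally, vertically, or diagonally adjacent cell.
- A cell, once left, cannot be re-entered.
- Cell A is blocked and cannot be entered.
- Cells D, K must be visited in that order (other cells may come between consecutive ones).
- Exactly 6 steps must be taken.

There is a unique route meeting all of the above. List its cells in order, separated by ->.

The waypoints must appear in the order D, K, with no cell reused.
Route from H: up-right 1 to C, right 1 to D, down-left 2 to L, left 1 to K, up 1 to F — 6 moves in all.
Check: order respected (D at step 2, K at step 5); 6 moves as required.

H -> C -> D -> I -> L -> K -> F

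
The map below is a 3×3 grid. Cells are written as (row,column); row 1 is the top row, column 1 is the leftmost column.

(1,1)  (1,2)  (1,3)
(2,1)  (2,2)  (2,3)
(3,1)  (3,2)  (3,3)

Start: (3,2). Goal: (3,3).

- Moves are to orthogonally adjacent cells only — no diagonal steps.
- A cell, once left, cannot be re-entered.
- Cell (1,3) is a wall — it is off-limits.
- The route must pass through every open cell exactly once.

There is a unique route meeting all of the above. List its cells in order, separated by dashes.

(3,2) - (3,1) - (2,1) - (1,1) - (1,2) - (2,2) - (2,3) - (3,3)

Need to visit all 8 open cells exactly once, starting at (3,2) and ending at (3,3).
Cell (3,1) has only two open neighbours ((2,1) and (3,2)), so the path must pass straight through it: one of those is the cell it's entered from and the other is where it exits.
Route from (3,2): left to (3,1), 2× up (reaching (1,1)), right to (1,2), down to (2,2), right to (2,3), down to (3,3) — 7 moves in all.
Check: all 8 open cells covered.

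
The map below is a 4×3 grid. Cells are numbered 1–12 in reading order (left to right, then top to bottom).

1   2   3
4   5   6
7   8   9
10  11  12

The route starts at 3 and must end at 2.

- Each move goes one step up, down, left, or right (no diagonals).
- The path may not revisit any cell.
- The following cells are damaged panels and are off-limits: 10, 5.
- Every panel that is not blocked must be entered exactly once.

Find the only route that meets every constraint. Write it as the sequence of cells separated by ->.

Need to visit all 10 open cells exactly once, starting at 3 and ending at 2.
Cell 6 has only two open neighbours (3 and 9), so the path must pass straight through it: one of those is the cell it's entered from and the other is where it exits.
Route from 3: down 3 to 12, left 1 to 11, up 1 to 8, left 1 to 7, up 2 to 1, right 1 to 2 — 9 moves in all.
Check: all 10 open cells covered.

3 -> 6 -> 9 -> 12 -> 11 -> 8 -> 7 -> 4 -> 1 -> 2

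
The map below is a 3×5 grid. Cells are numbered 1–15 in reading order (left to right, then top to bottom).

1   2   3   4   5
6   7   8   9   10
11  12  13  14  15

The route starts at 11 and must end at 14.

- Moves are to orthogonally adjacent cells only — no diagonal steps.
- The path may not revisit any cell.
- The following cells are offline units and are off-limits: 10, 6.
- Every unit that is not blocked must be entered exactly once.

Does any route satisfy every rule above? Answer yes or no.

no

Cell 1 has only one open neighbour but is neither the start nor the goal, so a Hamiltonian route would have to both enter and leave it through the same neighbour — impossible without revisiting.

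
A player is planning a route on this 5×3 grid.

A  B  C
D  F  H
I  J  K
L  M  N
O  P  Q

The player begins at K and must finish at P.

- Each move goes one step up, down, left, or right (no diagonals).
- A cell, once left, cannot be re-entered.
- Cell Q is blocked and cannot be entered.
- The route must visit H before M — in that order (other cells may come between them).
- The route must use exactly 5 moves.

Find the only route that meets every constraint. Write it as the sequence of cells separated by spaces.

The waypoints must appear in the order H, M, with no cell reused.
Route from K: up to H, left to F, 3× down (reaching P) — 5 moves in all.
Check: order respected (H at step 1, M at step 4); 5 moves as required.

K H F J M P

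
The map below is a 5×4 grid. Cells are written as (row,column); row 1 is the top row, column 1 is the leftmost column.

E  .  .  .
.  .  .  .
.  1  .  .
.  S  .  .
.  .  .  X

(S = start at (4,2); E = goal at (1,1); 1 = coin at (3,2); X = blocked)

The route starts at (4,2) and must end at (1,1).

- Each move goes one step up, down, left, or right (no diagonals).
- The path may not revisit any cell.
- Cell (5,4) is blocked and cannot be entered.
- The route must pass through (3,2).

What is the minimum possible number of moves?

Any route passes through (3,2) somewhere between (4,2) and (1,1). Summing Manhattan distances along the two legs ((4,2) → (3,2) → (1,1)) gives a lower bound of 1 + 3 = 4 moves.
A route of 4 moves achieves this: (4,2) → (3,2) → (2,2) → (1,2) → (1,1).
Since 4 matches the lower bound, it is optimal.

4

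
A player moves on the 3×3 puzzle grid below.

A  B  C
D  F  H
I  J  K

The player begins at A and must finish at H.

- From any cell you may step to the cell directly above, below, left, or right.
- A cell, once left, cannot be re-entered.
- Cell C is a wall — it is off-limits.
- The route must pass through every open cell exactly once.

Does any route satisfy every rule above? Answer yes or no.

One route that works: A → B → F → D → I → J → K → H.

yes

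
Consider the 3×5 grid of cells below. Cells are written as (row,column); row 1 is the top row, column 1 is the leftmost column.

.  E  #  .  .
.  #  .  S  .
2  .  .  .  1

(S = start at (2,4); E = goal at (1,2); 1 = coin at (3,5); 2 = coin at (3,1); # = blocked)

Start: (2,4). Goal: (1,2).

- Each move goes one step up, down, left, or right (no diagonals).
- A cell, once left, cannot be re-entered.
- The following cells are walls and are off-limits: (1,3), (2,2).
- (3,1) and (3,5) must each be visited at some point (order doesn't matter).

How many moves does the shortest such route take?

9

Any route passes through (3,1) and (3,5) in some order between (2,4) and (1,2). Summing Manhattan distances along each leg and taking the cheapest ordering ((2,4) → (3,5) → (3,1) → (1,2)) gives a lower bound of 2 + 4 + 3 = 9 moves.
A route of 9 moves achieves this: (2,4) → (2,5) → (3,5) → (3,4) → (3,3) → (3,2) → (3,1) → (2,1) → (1,1) → (1,2).
Since 9 matches the lower bound, it is optimal.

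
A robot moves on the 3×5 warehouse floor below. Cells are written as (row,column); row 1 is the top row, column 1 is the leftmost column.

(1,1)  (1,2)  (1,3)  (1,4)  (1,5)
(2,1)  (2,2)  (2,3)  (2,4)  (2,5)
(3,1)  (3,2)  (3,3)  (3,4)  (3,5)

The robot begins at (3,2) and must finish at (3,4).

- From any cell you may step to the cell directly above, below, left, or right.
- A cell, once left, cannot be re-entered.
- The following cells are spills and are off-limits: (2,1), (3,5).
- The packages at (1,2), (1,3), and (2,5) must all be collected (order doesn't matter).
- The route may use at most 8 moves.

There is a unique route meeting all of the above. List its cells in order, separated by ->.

The budget equals the shortest possible length, so every move has to be on a shortest route through the required cells.
Route from (3,2): 2× up (reaching (1,2)), 3× right (reaching (1,5)), down to (2,5), left to (2,4), down to (3,4) — 8 moves in all.
Check: all required cells visited; 8 ≤ 8 moves.

(3,2) -> (2,2) -> (1,2) -> (1,3) -> (1,4) -> (1,5) -> (2,5) -> (2,4) -> (3,4)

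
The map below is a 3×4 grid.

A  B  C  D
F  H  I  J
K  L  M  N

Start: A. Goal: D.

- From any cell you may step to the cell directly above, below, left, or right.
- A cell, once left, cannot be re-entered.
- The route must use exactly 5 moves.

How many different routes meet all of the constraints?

6

Need simple routes of exactly 5 moves from A to D (Manhattan distance 3, so 1 moves are spent on a detour and 1 undoing it).
Enumerating: A F H B C D | A F H I C D | A F H I J D | A B H I C D | A B H I J D | A B C I J D.
That gives 6 routes.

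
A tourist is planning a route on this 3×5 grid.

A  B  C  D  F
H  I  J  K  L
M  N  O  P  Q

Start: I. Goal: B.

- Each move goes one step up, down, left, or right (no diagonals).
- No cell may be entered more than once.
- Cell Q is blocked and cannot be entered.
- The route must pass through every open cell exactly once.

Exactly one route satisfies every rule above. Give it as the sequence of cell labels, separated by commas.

I, J, C, D, F, L, K, P, O, N, M, H, A, B

Need to visit all 14 open cells exactly once, starting at I and ending at B.
Cell A has only two open neighbours (H and B), so the path must pass straight through it: one of those is the cell it's entered from and the other is where it exits.
Route from I: right 1 to J, up 1 to C, right 2 to F, down 1 to L, left 1 to K, down 1 to P, left 3 to M, up 2 to A, right 1 to B — 13 moves in all.
Check: all 14 open cells covered.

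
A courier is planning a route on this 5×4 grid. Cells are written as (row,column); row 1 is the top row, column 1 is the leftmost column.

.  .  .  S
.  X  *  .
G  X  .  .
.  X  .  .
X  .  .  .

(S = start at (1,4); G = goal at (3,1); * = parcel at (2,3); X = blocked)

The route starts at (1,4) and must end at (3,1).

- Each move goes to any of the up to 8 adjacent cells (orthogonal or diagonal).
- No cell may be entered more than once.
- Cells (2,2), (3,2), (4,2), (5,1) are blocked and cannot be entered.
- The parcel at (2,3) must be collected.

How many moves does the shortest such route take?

Any route passes through (2,3) somewhere between (1,4) and (3,1). Summing Chebyshev distances along the two legs ((1,4) → (2,3) → (3,1)) gives a lower bound of 1 + 2 = 3 moves.
That bound ignores the blocked cells. Measuring each leg by the fewest moves that actually steer around them ((1,4)→(2,3): 1; (2,3)→(3,1): 3) raises the lower bound to 4.
A route of 4 moves exists: (1,4) → (2,3) → (1,2) → (2,1) → (3,1).
Since 4 matches that lower bound, it is optimal.

4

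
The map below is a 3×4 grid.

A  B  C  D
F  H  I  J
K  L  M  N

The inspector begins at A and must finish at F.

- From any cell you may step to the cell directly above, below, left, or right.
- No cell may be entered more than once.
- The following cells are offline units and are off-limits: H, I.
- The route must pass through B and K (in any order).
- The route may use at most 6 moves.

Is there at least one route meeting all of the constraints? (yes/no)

no

Exhausting the options from A, every branch either dead-ends against blocked cells, would have to re-enter a cell already used, runs past the 6-move limit, or reaches the goal with a constraint still unmet.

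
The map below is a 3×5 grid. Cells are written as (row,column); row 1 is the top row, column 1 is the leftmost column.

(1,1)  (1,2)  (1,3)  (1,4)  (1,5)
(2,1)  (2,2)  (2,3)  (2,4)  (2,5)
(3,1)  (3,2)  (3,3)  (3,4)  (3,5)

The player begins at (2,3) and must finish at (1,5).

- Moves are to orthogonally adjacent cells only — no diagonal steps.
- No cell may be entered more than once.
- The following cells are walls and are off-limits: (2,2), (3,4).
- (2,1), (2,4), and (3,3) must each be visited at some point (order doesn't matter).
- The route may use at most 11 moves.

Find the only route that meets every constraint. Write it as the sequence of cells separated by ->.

Any route must reach (2,1), (2,4), and (3,3) and still end at (1,5) within 11 moves, so the order of the required stops is forced.
Route from (2,3): down to (3,3), 2× left (reaching (3,1)), 2× up (reaching (1,1)), 3× right (reaching (1,4)), down to (2,4), right to (2,5), up to (1,5) — 11 moves in all.
Check: all required cells visited; 11 ≤ 11 moves.

(2,3) -> (3,3) -> (3,2) -> (3,1) -> (2,1) -> (1,1) -> (1,2) -> (1,3) -> (1,4) -> (2,4) -> (2,5) -> (1,5)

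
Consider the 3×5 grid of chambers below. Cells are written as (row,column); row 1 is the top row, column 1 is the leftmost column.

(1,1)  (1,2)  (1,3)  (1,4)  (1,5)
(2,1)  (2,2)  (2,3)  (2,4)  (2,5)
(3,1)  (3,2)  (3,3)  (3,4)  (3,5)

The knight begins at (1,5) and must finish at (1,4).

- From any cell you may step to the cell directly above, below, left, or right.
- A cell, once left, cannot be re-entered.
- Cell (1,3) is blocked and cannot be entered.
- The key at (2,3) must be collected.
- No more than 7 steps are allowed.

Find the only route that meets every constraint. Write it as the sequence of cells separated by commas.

The budget equals the shortest possible length, so every move has to be on a shortest route through the required cells.
Route from (1,5): 2× down (reaching (3,5)), 2× left (reaching (3,3)), up to (2,3), right to (2,4), up to (1,4) — 7 moves in all.
Check: all required cells visited; 7 ≤ 7 moves.

(1,5), (2,5), (3,5), (3,4), (3,3), (2,3), (2,4), (1,4)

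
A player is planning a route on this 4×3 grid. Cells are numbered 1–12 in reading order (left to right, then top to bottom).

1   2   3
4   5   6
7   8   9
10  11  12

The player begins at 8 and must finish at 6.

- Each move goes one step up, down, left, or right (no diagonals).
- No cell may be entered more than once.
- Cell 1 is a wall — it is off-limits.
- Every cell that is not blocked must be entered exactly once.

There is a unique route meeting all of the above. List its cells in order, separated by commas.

Need to visit all 11 open cells exactly once, starting at 8 and ending at 6.
Cell 10 has only two open neighbours (7 and 11), so the path must pass straight through it: one of those is the cell it's entered from and the other is where it exits.
Route from 8: right 1 to 9, down 1 to 12, left 2 to 10, up 2 to 4, right 1 to 5, up 1 to 2, right 1 to 3, down 1 to 6 — 10 moves in all.
Check: all 11 open cells covered.

8, 9, 12, 11, 10, 7, 4, 5, 2, 3, 6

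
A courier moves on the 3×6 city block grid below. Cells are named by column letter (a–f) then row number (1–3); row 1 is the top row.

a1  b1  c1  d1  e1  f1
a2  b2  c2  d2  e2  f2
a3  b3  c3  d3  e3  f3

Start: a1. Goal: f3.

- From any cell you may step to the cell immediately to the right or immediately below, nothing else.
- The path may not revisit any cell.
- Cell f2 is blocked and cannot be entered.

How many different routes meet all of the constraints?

15

A right/down-only route from a1 to f3 makes exactly 2 down-moves and 5 right-moves in some order.
With no other constraints that would be C(7,2) = 21 routes.
Subtract routes through each blocked cell (inclusion–exclusion for overlaps): − through f2: 6 → 15.
That gives 15 routes.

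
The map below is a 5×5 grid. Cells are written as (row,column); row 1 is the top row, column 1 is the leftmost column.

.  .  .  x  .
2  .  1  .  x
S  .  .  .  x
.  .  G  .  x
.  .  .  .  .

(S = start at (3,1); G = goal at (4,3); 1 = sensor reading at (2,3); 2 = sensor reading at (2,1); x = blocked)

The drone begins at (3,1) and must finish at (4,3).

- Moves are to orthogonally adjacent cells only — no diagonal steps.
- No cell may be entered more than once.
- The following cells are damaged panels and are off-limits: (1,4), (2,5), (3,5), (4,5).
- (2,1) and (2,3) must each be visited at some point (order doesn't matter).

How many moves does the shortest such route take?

Any route passes through (2,1) and (2,3) in some order between (3,1) and (4,3). Summing Manhattan distances along each leg and taking the cheapest ordering ((3,1) → (2,1) → (2,3) → (4,3)) gives a lower bound of 1 + 2 + 2 = 5 moves.
A route of 5 moves achieves this: (3,1) → (2,1) → (2,2) → (2,3) → (3,3) → (4,3).
Since 5 matches the lower bound, it is optimal.

5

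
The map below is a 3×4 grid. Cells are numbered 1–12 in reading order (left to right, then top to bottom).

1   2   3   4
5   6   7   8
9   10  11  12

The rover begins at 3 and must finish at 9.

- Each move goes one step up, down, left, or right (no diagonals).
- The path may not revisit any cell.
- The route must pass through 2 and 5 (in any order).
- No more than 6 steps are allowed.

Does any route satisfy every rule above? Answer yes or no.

yes

One route that works: 3 → 2 → 6 → 5 → 9.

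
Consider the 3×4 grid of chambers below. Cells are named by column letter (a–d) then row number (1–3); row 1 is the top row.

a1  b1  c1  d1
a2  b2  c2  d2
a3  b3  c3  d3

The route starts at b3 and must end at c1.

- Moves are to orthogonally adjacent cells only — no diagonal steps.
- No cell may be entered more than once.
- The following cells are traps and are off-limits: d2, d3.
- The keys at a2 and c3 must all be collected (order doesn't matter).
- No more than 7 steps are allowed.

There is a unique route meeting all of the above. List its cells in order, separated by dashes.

b3 - c3 - c2 - b2 - a2 - a1 - b1 - c1

Any route must reach a2 and c3 and still end at c1 within 7 moves, so the order of the required stops is forced.
Route from b3: right 1 to c3, up 1 to c2, left 2 to a2, up 1 to a1, right 2 to c1 — 7 moves in all.
Check: all required cells visited; 7 ≤ 7 moves.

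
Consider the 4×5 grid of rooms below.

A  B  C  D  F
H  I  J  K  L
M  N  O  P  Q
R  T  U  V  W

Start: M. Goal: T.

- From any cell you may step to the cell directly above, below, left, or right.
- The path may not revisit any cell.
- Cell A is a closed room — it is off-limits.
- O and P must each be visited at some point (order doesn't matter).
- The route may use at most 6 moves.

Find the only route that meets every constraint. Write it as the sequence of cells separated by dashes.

M - N - O - P - V - U - T

Any route must reach O and P and still end at T within 6 moves, so the order of the required stops is forced.
Route from M: 3× right (reaching P), down to V, 2× left (reaching T) — 6 moves in all.
Check: all required cells visited; 6 ≤ 6 moves.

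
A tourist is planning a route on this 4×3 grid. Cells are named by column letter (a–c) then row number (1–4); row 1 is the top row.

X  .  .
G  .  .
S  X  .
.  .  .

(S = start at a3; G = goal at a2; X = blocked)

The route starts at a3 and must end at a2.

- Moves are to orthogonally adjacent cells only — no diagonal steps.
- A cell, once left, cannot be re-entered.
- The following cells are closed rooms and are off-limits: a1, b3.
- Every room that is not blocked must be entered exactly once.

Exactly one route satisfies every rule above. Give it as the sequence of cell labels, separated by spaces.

Need to visit all 10 open cells exactly once, starting at a3 and ending at a2.
Cell c3 has only two open neighbours (c2 and c4), so the path must pass straight through it: one of those is the cell it's entered from and the other is where it exits.
Route from a3: down to a4, 2× right (reaching c4), 3× up (reaching c1), left to b1, down to b2, left to a2 — 9 moves in all.
Check: all 10 open cells covered.

a3 a4 b4 c4 c3 c2 c1 b1 b2 a2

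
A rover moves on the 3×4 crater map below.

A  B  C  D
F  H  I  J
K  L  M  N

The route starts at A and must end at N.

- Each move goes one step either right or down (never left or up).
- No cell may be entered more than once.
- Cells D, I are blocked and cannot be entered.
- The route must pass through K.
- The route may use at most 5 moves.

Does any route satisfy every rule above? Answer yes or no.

yes

One route that works: A → F → K → L → M → N.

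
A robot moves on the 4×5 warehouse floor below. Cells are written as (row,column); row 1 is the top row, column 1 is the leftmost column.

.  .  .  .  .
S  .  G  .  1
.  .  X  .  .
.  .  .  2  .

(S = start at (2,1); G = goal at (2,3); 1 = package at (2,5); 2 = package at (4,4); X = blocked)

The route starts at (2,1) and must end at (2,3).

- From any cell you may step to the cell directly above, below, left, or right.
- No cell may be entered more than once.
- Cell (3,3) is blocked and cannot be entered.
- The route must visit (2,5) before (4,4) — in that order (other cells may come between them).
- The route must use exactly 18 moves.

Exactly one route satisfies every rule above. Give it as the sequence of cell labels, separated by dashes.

The waypoints must appear in the order (2,5), (4,4), with no cell reused.
Route from (2,1): up 1 to (1,1), right 4 to (1,5), down 1 to (2,5), left 1 to (2,4), down 1 to (3,4), right 1 to (3,5), down 1 to (4,5), left 4 to (4,1), up 1 to (3,1), right 1 to (3,2), up 1 to (2,2), right 1 to (2,3) — 18 moves in all.
Check: order respected (1 at step 6, 2 at step 11); 18 moves as required.

(2,1) - (1,1) - (1,2) - (1,3) - (1,4) - (1,5) - (2,5) - (2,4) - (3,4) - (3,5) - (4,5) - (4,4) - (4,3) - (4,2) - (4,1) - (3,1) - (3,2) - (2,2) - (2,3)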